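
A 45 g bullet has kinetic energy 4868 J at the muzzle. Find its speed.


v = sqrt(2*E/m) = sqrt(2*4868/0.045) = 465.1 m/s

465.1 m/s


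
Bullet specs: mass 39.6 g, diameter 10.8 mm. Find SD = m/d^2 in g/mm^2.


SD = m/d^2 = 39.6/10.8^2 = 0.3395 g/mm^2

0.3395 g/mm^2


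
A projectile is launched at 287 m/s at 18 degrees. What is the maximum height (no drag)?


H = (v0*sin(theta))^2 / (2g) = (287*sin(18°))^2 / (2*9.81) = 400.9 m

400.9 m


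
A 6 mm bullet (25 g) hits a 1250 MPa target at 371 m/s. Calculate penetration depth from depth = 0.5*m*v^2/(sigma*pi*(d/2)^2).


A = pi*(d/2)^2 = pi*(6/2)^2 = 28.2743 mm^2
E = 0.5*m*v^2 = 0.5*0.025*371^2 = 1720.51 J
depth = E/(sigma*A) = 1720.51 J / (1250 MPa * 28.2743 mm^2) = 1720.51/(1250 * 28.2743) m = 0.0486805 m ≈ 48.68 mm

48.68 mm


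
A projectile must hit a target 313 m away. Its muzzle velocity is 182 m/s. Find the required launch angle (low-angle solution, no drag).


sin(2*theta) = R*g/v0^2 = 313*9.81/182^2 = 0.092698, theta = arcsin(0.092698)/2 = 2.659°

2.659 degrees


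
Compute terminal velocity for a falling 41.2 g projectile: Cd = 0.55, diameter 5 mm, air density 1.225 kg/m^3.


A = pi*(d/2)^2 = pi*(5/2000)^2 = 1.96350e-05 m^2
vt = sqrt(2mg/(Cd*rho*A)) = sqrt(2*0.0412*9.81/(0.55 * 1.225 * 1.96350e-05)) = 247.2 m/s

247.2 m/s


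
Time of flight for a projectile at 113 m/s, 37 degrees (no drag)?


T = 2*v0*sin(theta)/g = 2*113*sin(37°)/9.81 = 13.86 s

13.86 s


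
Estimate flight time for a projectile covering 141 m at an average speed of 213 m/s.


t = d/v = 141/213 = 0.662 s

0.662 s


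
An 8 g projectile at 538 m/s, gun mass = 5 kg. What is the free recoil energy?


v_r = m_p*v_p/m_gun = 0.008*538/5 = 0.8608 m/s, E_r = 0.5*m_gun*v_r^2 = 0.5*5*0.8608^2 = 1.852 J

1.852 J


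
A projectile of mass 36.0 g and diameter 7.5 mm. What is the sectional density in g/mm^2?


SD = m/d^2 = 36.0/7.5^2 = 0.64 g/mm^2

0.64 g/mm^2


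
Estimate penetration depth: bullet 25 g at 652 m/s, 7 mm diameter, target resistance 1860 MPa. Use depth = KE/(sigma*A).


A = pi*(d/2)^2 = pi*(7/2)^2 = 38.4845 mm^2
E = 0.5*m*v^2 = 0.5*0.025*652^2 = 5313.8 J
depth = E/(sigma*A) = 5313.8 J / (1860 MPa * 38.4845 mm^2) = 5313.8/(1860 * 38.4845) m = 0.0742346 m ≈ 74.23 mm

74.23 mm


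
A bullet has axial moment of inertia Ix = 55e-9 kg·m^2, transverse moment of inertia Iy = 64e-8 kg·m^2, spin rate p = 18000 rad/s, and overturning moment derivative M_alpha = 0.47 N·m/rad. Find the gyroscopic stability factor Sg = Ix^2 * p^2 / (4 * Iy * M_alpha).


Sg = Ix^2 * p^2 / (4 * Iy * M_alpha) = (55e-9)^2 * 18000^2 / (4 * 64e-8 * 0.47) = 0.8146

0.8146


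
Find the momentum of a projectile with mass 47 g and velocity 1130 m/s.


p = m*v = 0.047*1130 = 53.11 kg·m/s

53.11 kg·m/s


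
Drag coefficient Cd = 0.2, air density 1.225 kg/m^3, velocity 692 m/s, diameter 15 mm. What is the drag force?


A = pi*(d/2)^2 = pi*(15/2000)^2 = 1.76715e-04 m^2
Fd = 0.5*Cd*rho*A*v^2 = 0.5*0.2*1.225*1.76715e-04*692^2 = 10.37 N

10.37 N


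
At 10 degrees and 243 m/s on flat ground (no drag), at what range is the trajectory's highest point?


R = v0^2*sin(2*theta)/g = 243^2*sin(2*10°)/9.81 = 2058.71 m
apex_dist = R/2 = 2058.71/2 = 1029 m

1029 m


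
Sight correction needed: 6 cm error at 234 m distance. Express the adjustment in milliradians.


1 mrad subtends 1 cm per 10 m of range, so adj = error_cm / (dist_m / 10) = 6 / (234/10) = 0.2564 mrad

0.2564 mrad


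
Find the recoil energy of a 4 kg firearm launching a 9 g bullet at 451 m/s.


v_r = m_p*v_p/m_gun = 0.009*451/4 = 1.01475 m/s, E_r = 0.5*m_gun*v_r^2 = 0.5*4*1.01475^2 = 2.059 J

2.059 J


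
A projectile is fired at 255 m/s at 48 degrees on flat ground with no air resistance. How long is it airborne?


T = 2*v0*sin(theta)/g = 2*255*sin(48°)/9.81 = 38.63 s

38.63 s


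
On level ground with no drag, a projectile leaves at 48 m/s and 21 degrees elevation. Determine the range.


R = v0^2 * sin(2*theta) / g = 48^2 * sin(2*21°) / 9.81 = 157.2 m

157.2 m


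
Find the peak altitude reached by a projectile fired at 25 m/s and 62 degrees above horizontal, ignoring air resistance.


H = (v0*sin(theta))^2 / (2g) = (25*sin(62°))^2 / (2*9.81) = 24.83 m

24.83 m


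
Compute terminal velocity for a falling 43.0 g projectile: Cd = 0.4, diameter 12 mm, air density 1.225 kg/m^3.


A = pi*(d/2)^2 = pi*(12/2000)^2 = 1.13097e-04 m^2
vt = sqrt(2mg/(Cd*rho*A)) = sqrt(2*0.043*9.81/(0.4 * 1.225 * 1.13097e-04)) = 123.4 m/s

123.4 m/s


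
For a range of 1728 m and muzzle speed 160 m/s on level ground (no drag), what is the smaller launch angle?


sin(2*theta) = R*g/v0^2 = 1728*9.81/160^2 = 0.662175, theta = arcsin(0.662175)/2 = 20.73°

20.73 degrees


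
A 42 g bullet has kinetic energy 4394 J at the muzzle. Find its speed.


v = sqrt(2*E/m) = sqrt(2*4394/0.042) = 457.4 m/s

457.4 m/s


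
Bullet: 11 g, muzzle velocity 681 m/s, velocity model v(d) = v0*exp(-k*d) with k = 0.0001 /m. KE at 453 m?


v = v0*exp(-k*d) = 681*exp(-0.0001*453) = 650.839 m/s
E = 0.5*m*v^2 = 0.5*0.011*650.839^2 = 2330 J

2330 J


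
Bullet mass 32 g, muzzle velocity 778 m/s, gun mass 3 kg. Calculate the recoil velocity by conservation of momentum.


v_recoil = m_p * v_p / m_gun = 0.032 * 778 / 3 = 8.299 m/s

8.299 m/s


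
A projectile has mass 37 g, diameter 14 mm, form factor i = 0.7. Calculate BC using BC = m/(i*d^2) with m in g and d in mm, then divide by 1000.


BC = m/(i*d^2*1000) = 37/(0.7 * 14^2 * 1000) = 0.0002697

0.0002697


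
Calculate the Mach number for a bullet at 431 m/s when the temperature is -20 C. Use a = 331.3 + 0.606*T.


a = 331.3 + 0.606*(-20) = 319.18 m/s
M = v/a = 431/319.18 = 1.35

1.35


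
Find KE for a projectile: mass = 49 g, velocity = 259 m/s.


E = 0.5*m*v^2 = 0.5*0.049*259^2 = 1643 J

1643 J


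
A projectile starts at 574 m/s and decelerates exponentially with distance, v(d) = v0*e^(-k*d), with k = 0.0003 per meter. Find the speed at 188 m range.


v = v0*exp(-k*d) = 574*exp(-0.0003*188) = 542.5 m/s

542.5 m/s


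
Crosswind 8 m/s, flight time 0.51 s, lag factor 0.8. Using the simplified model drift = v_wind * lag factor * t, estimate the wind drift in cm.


drift = v_wind * lag * t = 8 * 0.8 * 0.51 = 3.264 m ≈ 326.4 cm

326.4 cm


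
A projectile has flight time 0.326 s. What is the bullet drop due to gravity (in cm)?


drop = 0.5*g*t^2 = 0.5*9.81*0.326^2 = 0.521284 m ≈ 52.13 cm

52.13 cm


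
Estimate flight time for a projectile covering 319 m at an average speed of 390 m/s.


t = d/v = 319/390 = 0.8179 s

0.8179 s


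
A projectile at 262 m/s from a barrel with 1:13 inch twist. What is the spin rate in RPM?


twist_m = 13*0.0254 = 0.3302 m
spin = v/twist = 262/0.3302 = 793.4585 rev/s
RPM = spin*60 = 793.4585*60 ≈ 47608 RPM

47608 RPM


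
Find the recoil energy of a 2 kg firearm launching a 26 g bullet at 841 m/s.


v_r = m_p*v_p/m_gun = 0.026*841/2 = 10.933 m/s, E_r = 0.5*m_gun*v_r^2 = 0.5*2*10.933^2 = 119.5 J

119.5 J


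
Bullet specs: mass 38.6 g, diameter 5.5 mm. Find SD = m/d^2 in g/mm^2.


SD = m/d^2 = 38.6/5.5^2 = 1.276 g/mm^2

1.276 g/mm^2


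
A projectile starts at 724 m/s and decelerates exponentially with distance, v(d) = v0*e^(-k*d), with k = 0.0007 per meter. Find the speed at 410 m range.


v = v0*exp(-k*d) = 724*exp(-0.0007*410) = 543.4 m/s

543.4 m/s


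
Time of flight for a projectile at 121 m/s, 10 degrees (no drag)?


T = 2*v0*sin(theta)/g = 2*121*sin(10°)/9.81 = 4.284 s

4.284 s


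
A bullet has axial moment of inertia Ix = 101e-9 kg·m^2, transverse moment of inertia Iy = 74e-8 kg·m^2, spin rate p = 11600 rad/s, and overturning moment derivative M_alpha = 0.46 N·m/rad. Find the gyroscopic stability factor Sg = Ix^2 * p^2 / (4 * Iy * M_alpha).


Sg = Ix^2 * p^2 / (4 * Iy * M_alpha) = (101e-9)^2 * 11600^2 / (4 * 74e-8 * 0.46) = 1.008

1.008


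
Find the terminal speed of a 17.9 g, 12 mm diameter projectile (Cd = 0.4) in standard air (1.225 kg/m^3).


A = pi*(d/2)^2 = pi*(12/2000)^2 = 1.13097e-04 m^2
vt = sqrt(2mg/(Cd*rho*A)) = sqrt(2*0.0179*9.81/(0.4 * 1.225 * 1.13097e-04)) = 79.61 m/s

79.61 m/s


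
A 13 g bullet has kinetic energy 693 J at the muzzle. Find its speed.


v = sqrt(2*E/m) = sqrt(2*693/0.013) = 326.5 m/s

326.5 m/s


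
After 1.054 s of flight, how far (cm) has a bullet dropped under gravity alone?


drop = 0.5*g*t^2 = 0.5*9.81*1.054^2 = 5.44904 m ≈ 544.9 cm

544.9 cm


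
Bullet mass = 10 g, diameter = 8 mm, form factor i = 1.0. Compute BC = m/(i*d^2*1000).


BC = m/(i*d^2*1000) = 10/(1.0 * 8^2 * 1000) = 0.0001563

0.0001563


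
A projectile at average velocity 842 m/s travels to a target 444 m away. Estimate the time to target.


t = d/v = 444/842 = 0.5273 s

0.5273 s


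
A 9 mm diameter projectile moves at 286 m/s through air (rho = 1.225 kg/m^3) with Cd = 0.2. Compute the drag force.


A = pi*(d/2)^2 = pi*(9/2000)^2 = 6.36173e-05 m^2
Fd = 0.5*Cd*rho*A*v^2 = 0.5*0.2*1.225*6.36173e-05*286^2 = 0.6374 N

0.6374 N


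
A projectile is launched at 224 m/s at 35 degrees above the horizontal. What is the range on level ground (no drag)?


R = v0^2 * sin(2*theta) / g = 224^2 * sin(2*35°) / 9.81 = 4806 m

4806 m


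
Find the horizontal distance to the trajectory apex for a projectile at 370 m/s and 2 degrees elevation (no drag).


R = v0^2*sin(2*theta)/g = 370^2*sin(2*2°)/9.81 = 973.462 m
apex_dist = R/2 = 973.462/2 = 486.7 m

486.7 m


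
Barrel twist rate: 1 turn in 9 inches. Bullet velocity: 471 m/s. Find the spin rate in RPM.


twist_m = 9*0.0254 = 0.2286 m
spin = v/twist = 471/0.2286 = 2060.367 rev/s
RPM = spin*60 = 2060.367*60 ≈ 123622 RPM

123622 RPM


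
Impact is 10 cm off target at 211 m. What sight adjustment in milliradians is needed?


1 mrad subtends 1 cm per 10 m of range, so adj = error_cm / (dist_m / 10) = 10 / (211/10) = 0.4739 mrad

0.4739 mrad


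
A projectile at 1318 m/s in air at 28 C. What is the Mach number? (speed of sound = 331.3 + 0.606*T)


a = 331.3 + 0.606*(28) = 348.268 m/s
M = v/a = 1318/348.268 = 3.784

3.784


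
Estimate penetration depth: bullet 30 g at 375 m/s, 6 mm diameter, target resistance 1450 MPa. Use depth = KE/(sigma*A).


A = pi*(d/2)^2 = pi*(6/2)^2 = 28.2743 mm^2
E = 0.5*m*v^2 = 0.5*0.03*375^2 = 2109.38 J
depth = E/(sigma*A) = 2109.38 J / (1450 MPa * 28.2743 mm^2) = 2109.38/(1450 * 28.2743) m = 0.051451 m ≈ 51.45 mm

51.45 mm


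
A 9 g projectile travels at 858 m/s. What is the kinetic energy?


E = 0.5*m*v^2 = 0.5*0.009*858^2 = 3313 J

3313 J


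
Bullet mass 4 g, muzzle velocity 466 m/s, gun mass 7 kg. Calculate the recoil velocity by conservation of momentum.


v_recoil = m_p * v_p / m_gun = 0.004 * 466 / 7 = 0.2663 m/s

0.2663 m/s


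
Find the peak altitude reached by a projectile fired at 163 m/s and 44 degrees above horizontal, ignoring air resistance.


H = (v0*sin(theta))^2 / (2g) = (163*sin(44°))^2 / (2*9.81) = 653.5 m

653.5 m


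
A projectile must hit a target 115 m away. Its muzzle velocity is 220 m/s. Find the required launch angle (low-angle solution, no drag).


sin(2*theta) = R*g/v0^2 = 115*9.81/220^2 = 0.0233089, theta = arcsin(0.0233089)/2 = 0.6678°

0.6678 degrees


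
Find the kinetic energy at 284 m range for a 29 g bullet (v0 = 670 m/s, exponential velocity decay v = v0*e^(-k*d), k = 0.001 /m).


v = v0*exp(-k*d) = 670*exp(-0.001*284) = 504.354 m/s
E = 0.5*m*v^2 = 0.5*0.029*504.354^2 = 3688 J

3688 J


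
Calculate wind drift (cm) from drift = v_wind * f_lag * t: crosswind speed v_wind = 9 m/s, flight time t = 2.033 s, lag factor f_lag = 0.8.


drift = v_wind * lag * t = 9 * 0.8 * 2.033 = 14.6376 m ≈ 1464 cm

1464 cm


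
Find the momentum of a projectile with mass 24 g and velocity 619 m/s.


p = m*v = 0.024*619 = 14.86 kg·m/s

14.86 kg·m/s


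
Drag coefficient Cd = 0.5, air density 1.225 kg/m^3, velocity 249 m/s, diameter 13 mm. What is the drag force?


A = pi*(d/2)^2 = pi*(13/2000)^2 = 1.32732e-04 m^2
Fd = 0.5*Cd*rho*A*v^2 = 0.5*0.5*1.225*1.32732e-04*249^2 = 2.52 N

2.52 N


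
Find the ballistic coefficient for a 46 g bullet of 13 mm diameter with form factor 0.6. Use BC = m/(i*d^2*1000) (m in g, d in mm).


BC = m/(i*d^2*1000) = 46/(0.6 * 13^2 * 1000) = 0.0004536

0.0004536


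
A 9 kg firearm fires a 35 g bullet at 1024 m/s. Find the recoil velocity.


v_recoil = m_p * v_p / m_gun = 0.035 * 1024 / 9 = 3.982 m/s

3.982 m/s


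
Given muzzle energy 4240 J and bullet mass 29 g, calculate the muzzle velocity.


v = sqrt(2*E/m) = sqrt(2*4240/0.029) = 540.8 m/s

540.8 m/s


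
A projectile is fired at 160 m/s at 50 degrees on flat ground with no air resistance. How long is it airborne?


T = 2*v0*sin(theta)/g = 2*160*sin(50°)/9.81 = 24.99 s

24.99 s


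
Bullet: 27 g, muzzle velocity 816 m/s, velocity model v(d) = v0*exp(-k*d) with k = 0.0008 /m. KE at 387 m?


v = v0*exp(-k*d) = 816*exp(-0.0008*387) = 598.732 m/s
E = 0.5*m*v^2 = 0.5*0.027*598.732^2 = 4839 J

4839 J


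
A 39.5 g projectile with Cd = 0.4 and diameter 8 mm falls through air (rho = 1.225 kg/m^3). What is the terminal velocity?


A = pi*(d/2)^2 = pi*(8/2000)^2 = 5.02655e-05 m^2
vt = sqrt(2mg/(Cd*rho*A)) = sqrt(2*0.0395*9.81/(0.4 * 1.225 * 5.02655e-05)) = 177.4 m/s

177.4 m/s


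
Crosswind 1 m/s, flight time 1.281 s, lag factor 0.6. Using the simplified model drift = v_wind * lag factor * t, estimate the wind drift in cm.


drift = v_wind * lag * t = 1 * 0.6 * 1.281 = 0.7686 m ≈ 76.86 cm

76.86 cm


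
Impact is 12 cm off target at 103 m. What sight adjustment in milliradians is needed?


1 mrad subtends 1 cm per 10 m of range, so adj = error_cm / (dist_m / 10) = 12 / (103/10) = 1.165 mrad

1.165 mrad


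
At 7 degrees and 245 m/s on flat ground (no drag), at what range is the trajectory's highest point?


R = v0^2*sin(2*theta)/g = 245^2*sin(2*7°)/9.81 = 1480.26 m
apex_dist = R/2 = 1480.26/2 = 740.1 m

740.1 m


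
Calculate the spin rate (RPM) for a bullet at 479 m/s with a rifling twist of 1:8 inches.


twist_m = 8*0.0254 = 0.2032 m
spin = v/twist = 479/0.2032 = 2357.283 rev/s
RPM = spin*60 = 2357.283*60 ≈ 141437 RPM

141437 RPM


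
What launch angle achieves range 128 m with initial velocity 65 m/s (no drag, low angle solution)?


sin(2*theta) = R*g/v0^2 = 128*9.81/65^2 = 0.297202, theta = arcsin(0.297202)/2 = 8.645°

8.645 degrees


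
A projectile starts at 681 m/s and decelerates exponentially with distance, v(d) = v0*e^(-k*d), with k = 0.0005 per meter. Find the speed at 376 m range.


v = v0*exp(-k*d) = 681*exp(-0.0005*376) = 564.3 m/s

564.3 m/s


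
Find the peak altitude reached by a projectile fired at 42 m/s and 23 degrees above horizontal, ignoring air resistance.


H = (v0*sin(theta))^2 / (2g) = (42*sin(23°))^2 / (2*9.81) = 13.73 m

13.73 m


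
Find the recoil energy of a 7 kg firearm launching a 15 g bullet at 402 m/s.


v_r = m_p*v_p/m_gun = 0.015*402/7 = 0.861429 m/s, E_r = 0.5*m_gun*v_r^2 = 0.5*7*0.861429^2 = 2.597 J

2.597 J


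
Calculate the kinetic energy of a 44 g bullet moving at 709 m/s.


E = 0.5*m*v^2 = 0.5*0.044*709^2 = 11059 J

11059 J


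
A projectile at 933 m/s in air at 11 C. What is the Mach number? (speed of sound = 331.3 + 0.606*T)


a = 331.3 + 0.606*(11) = 337.966 m/s
M = v/a = 933/337.966 = 2.761

2.761


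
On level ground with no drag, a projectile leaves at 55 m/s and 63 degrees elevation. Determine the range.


R = v0^2 * sin(2*theta) / g = 55^2 * sin(2*63°) / 9.81 = 249.5 m

249.5 m


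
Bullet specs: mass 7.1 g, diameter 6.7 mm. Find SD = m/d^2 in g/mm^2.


SD = m/d^2 = 7.1/6.7^2 = 0.1582 g/mm^2

0.1582 g/mm^2


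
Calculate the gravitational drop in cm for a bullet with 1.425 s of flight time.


drop = 0.5*g*t^2 = 0.5*9.81*1.425^2 = 9.96022 m ≈ 996 cm

996 cm


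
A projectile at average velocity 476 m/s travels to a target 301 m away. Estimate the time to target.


t = d/v = 301/476 = 0.6324 s

0.6324 s


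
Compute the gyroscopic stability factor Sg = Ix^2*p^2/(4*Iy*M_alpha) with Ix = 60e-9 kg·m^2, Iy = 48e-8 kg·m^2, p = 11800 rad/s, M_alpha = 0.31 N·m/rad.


Sg = Ix^2 * p^2 / (4 * Iy * M_alpha) = (60e-9)^2 * 11800^2 / (4 * 48e-8 * 0.31) = 0.8422

0.8422


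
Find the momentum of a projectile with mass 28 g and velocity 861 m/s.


p = m*v = 0.028*861 = 24.11 kg·m/s

24.11 kg·m/s


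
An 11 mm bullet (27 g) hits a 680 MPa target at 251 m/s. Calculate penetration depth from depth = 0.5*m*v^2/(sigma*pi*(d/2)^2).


A = pi*(d/2)^2 = pi*(11/2)^2 = 95.0332 mm^2
E = 0.5*m*v^2 = 0.5*0.027*251^2 = 850.514 J
depth = E/(sigma*A) = 850.514 J / (680 MPa * 95.0332 mm^2) = 850.514/(680 * 95.0332) m = 0.0131612 m ≈ 13.16 mm

13.16 mm


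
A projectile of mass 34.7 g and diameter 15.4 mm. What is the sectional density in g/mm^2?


SD = m/d^2 = 34.7/15.4^2 = 0.1463 g/mm^2

0.1463 g/mm^2


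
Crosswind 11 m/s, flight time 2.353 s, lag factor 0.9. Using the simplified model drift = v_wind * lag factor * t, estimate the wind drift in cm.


drift = v_wind * lag * t = 11 * 0.9 * 2.353 = 23.2947 m ≈ 2329 cm

2329 cm


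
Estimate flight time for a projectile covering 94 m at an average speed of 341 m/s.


t = d/v = 94/341 = 0.2757 s

0.2757 s


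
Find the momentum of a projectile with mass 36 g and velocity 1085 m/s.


p = m*v = 0.036*1085 = 39.06 kg·m/s

39.06 kg·m/s


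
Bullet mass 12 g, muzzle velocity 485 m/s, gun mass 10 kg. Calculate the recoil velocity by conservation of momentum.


v_recoil = m_p * v_p / m_gun = 0.012 * 485 / 10 = 0.582 m/s

0.582 m/s


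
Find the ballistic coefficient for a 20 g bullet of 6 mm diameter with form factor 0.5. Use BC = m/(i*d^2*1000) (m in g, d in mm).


BC = m/(i*d^2*1000) = 20/(0.5 * 6^2 * 1000) = 0.001111

0.001111


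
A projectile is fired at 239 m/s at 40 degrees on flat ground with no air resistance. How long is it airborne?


T = 2*v0*sin(theta)/g = 2*239*sin(40°)/9.81 = 31.32 s

31.32 s


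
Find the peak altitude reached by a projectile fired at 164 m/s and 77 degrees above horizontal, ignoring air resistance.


H = (v0*sin(theta))^2 / (2g) = (164*sin(77°))^2 / (2*9.81) = 1301 m

1301 m


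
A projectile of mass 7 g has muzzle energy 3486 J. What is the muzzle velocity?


v = sqrt(2*E/m) = sqrt(2*3486/0.007) = 998 m/s

998 m/s


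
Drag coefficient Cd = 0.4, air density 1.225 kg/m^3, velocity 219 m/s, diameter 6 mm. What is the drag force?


A = pi*(d/2)^2 = pi*(6/2000)^2 = 2.82743e-05 m^2
Fd = 0.5*Cd*rho*A*v^2 = 0.5*0.4*1.225*2.82743e-05*219^2 = 0.3322 N

0.3322 N


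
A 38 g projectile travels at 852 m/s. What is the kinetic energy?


E = 0.5*m*v^2 = 0.5*0.038*852^2 = 13792 J

13792 J


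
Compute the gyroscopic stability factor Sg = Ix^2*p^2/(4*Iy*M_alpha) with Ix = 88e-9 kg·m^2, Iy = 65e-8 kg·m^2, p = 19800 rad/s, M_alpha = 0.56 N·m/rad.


Sg = Ix^2 * p^2 / (4 * Iy * M_alpha) = (88e-9)^2 * 19800^2 / (4 * 65e-8 * 0.56) = 2.085

2.085


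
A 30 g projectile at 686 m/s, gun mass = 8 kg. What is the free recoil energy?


v_r = m_p*v_p/m_gun = 0.03*686/8 = 2.5725 m/s, E_r = 0.5*m_gun*v_r^2 = 0.5*8*2.5725^2 = 26.47 J

26.47 J


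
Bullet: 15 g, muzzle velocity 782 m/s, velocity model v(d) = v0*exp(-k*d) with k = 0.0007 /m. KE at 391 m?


v = v0*exp(-k*d) = 782*exp(-0.0007*391) = 594.758 m/s
E = 0.5*m*v^2 = 0.5*0.015*594.758^2 = 2653 J

2653 J


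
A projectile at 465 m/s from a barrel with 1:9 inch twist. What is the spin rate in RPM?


twist_m = 9*0.0254 = 0.2286 m
spin = v/twist = 465/0.2286 = 2034.121 rev/s
RPM = spin*60 = 2034.121*60 ≈ 122047 RPM

122047 RPM


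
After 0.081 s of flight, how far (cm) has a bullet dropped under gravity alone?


drop = 0.5*g*t^2 = 0.5*9.81*0.081^2 = 0.0321817 m ≈ 3.218 cm

3.218 cm


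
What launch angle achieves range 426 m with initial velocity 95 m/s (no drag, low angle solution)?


sin(2*theta) = R*g/v0^2 = 426*9.81/95^2 = 0.463054, theta = arcsin(0.463054)/2 = 13.79°

13.79 degrees


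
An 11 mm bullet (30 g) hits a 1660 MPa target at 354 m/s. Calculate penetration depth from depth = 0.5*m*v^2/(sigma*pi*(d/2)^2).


A = pi*(d/2)^2 = pi*(11/2)^2 = 95.0332 mm^2
E = 0.5*m*v^2 = 0.5*0.03*354^2 = 1879.74 J
depth = E/(sigma*A) = 1879.74 J / (1660 MPa * 95.0332 mm^2) = 1879.74/(1660 * 95.0332) m = 0.0119156 m ≈ 11.92 mm

11.92 mm


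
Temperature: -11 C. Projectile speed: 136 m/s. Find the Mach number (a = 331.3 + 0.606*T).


a = 331.3 + 0.606*(-11) = 324.634 m/s
M = v/a = 136/324.634 = 0.4189

0.4189


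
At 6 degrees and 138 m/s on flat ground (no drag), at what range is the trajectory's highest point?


R = v0^2*sin(2*theta)/g = 138^2*sin(2*6°)/9.81 = 403.616 m
apex_dist = R/2 = 403.616/2 = 201.8 m

201.8 m


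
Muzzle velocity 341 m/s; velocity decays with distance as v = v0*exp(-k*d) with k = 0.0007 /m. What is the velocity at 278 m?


v = v0*exp(-k*d) = 341*exp(-0.0007*278) = 280.7 m/s

280.7 m/s


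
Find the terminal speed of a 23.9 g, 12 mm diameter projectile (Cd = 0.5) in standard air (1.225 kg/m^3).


A = pi*(d/2)^2 = pi*(12/2000)^2 = 1.13097e-04 m^2
vt = sqrt(2mg/(Cd*rho*A)) = sqrt(2*0.0239*9.81/(0.5 * 1.225 * 1.13097e-04)) = 82.28 m/s

82.28 m/s


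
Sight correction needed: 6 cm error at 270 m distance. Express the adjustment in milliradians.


1 mrad subtends 1 cm per 10 m of range, so adj = error_cm / (dist_m / 10) = 6 / (270/10) = 0.2222 mrad

0.2222 mrad


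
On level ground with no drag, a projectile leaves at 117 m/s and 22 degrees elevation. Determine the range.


R = v0^2 * sin(2*theta) / g = 117^2 * sin(2*22°) / 9.81 = 969.3 m

969.3 m


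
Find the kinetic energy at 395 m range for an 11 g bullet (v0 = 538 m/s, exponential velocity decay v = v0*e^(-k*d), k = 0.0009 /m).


v = v0*exp(-k*d) = 538*exp(-0.0009*395) = 377.043 m/s
E = 0.5*m*v^2 = 0.5*0.011*377.043^2 = 781.9 J

781.9 J


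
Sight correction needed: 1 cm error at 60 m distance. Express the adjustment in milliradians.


1 mrad subtends 1 cm per 10 m of range, so adj = error_cm / (dist_m / 10) = 1 / (60/10) = 0.1667 mrad

0.1667 mrad


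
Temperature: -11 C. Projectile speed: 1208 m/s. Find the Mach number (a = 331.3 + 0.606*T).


a = 331.3 + 0.606*(-11) = 324.634 m/s
M = v/a = 1208/324.634 = 3.721

3.721


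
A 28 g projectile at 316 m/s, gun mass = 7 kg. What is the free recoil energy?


v_r = m_p*v_p/m_gun = 0.028*316/7 = 1.264 m/s, E_r = 0.5*m_gun*v_r^2 = 0.5*7*1.264^2 = 5.592 J

5.592 J


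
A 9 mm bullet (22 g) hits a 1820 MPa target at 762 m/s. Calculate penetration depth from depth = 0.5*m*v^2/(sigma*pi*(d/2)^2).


A = pi*(d/2)^2 = pi*(9/2)^2 = 63.6173 mm^2
E = 0.5*m*v^2 = 0.5*0.022*762^2 = 6387.08 J
depth = E/(sigma*A) = 6387.08 J / (1820 MPa * 63.6173 mm^2) = 6387.08/(1820 * 63.6173) m = 0.0551641 m ≈ 55.16 mm

55.16 mm


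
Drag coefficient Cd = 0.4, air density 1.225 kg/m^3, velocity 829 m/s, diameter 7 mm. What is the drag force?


A = pi*(d/2)^2 = pi*(7/2000)^2 = 3.84845e-05 m^2
Fd = 0.5*Cd*rho*A*v^2 = 0.5*0.4*1.225*3.84845e-05*829^2 = 6.48 N

6.48 N


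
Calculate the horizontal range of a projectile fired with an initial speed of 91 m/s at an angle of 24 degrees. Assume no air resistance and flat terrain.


R = v0^2 * sin(2*theta) / g = 91^2 * sin(2*24°) / 9.81 = 627.3 m

627.3 m


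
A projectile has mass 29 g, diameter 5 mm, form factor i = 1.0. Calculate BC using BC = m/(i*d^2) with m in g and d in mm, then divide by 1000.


BC = m/(i*d^2*1000) = 29/(1.0 * 5^2 * 1000) = 0.00116

0.00116


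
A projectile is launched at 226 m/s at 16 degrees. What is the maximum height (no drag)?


H = (v0*sin(theta))^2 / (2g) = (226*sin(16°))^2 / (2*9.81) = 197.8 m

197.8 m


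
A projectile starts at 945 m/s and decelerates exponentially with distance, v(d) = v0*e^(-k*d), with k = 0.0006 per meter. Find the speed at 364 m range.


v = v0*exp(-k*d) = 945*exp(-0.0006*364) = 759.6 m/s

759.6 m/s


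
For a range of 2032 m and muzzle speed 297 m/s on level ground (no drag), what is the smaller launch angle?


sin(2*theta) = R*g/v0^2 = 2032*9.81/297^2 = 0.225985, theta = arcsin(0.225985)/2 = 6.53°

6.53 degrees


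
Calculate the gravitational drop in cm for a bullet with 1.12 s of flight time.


drop = 0.5*g*t^2 = 0.5*9.81*1.12^2 = 6.15283 m ≈ 615.3 cm

615.3 cm


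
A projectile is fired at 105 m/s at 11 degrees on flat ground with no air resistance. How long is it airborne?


T = 2*v0*sin(theta)/g = 2*105*sin(11°)/9.81 = 4.085 s

4.085 s


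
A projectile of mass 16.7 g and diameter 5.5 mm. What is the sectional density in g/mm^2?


SD = m/d^2 = 16.7/5.5^2 = 0.5521 g/mm^2

0.5521 g/mm^2


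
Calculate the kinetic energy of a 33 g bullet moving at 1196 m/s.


E = 0.5*m*v^2 = 0.5*0.033*1196^2 = 23602 J

23602 J


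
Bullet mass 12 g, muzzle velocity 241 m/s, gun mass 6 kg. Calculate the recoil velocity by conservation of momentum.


v_recoil = m_p * v_p / m_gun = 0.012 * 241 / 6 = 0.482 m/s

0.482 m/s


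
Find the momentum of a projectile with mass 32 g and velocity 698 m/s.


p = m*v = 0.032*698 = 22.34 kg·m/s

22.34 kg·m/s


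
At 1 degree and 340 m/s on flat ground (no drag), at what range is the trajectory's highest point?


R = v0^2*sin(2*theta)/g = 340^2*sin(2*1°)/9.81 = 411.252 m
apex_dist = R/2 = 411.252/2 = 205.6 m

205.6 m


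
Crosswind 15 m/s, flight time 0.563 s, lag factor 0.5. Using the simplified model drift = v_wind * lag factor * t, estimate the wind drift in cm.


drift = v_wind * lag * t = 15 * 0.5 * 0.563 = 4.2225 m ≈ 422.2 cm

422.2 cm


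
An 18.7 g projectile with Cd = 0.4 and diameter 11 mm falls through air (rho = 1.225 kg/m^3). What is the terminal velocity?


A = pi*(d/2)^2 = pi*(11/2000)^2 = 9.50332e-05 m^2
vt = sqrt(2mg/(Cd*rho*A)) = sqrt(2*0.0187*9.81/(0.4 * 1.225 * 9.50332e-05)) = 88.76 m/s

88.76 m/s


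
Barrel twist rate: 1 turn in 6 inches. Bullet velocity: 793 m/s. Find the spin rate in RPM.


twist_m = 6*0.0254 = 0.1524 m
spin = v/twist = 793/0.1524 = 5203.412 rev/s
RPM = spin*60 = 5203.412*60 ≈ 312205 RPM

312205 RPM


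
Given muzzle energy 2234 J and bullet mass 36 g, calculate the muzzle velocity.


v = sqrt(2*E/m) = sqrt(2*2234/0.036) = 352.3 m/s

352.3 m/s


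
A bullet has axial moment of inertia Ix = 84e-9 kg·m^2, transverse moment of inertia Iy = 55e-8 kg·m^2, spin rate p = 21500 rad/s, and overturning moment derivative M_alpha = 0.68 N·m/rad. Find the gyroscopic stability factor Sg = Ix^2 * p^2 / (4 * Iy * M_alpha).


Sg = Ix^2 * p^2 / (4 * Iy * M_alpha) = (84e-9)^2 * 21500^2 / (4 * 55e-8 * 0.68) = 2.18

2.18


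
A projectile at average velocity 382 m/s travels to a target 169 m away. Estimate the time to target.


t = d/v = 169/382 = 0.4424 s

0.4424 s


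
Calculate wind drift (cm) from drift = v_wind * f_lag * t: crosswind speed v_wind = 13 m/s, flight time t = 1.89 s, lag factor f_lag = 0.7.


drift = v_wind * lag * t = 13 * 0.7 * 1.89 = 17.199 m ≈ 1720 cm

1720 cm


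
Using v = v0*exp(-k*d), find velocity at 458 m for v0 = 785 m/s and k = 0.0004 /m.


v = v0*exp(-k*d) = 785*exp(-0.0004*458) = 653.6 m/s

653.6 m/s


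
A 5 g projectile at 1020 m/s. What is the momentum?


p = m*v = 0.005*1020 = 5.1 kg·m/s

5.1 kg·m/s


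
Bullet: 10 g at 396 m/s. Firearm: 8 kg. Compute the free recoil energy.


v_r = m_p*v_p/m_gun = 0.01*396/8 = 0.495 m/s, E_r = 0.5*m_gun*v_r^2 = 0.5*8*0.495^2 = 0.9801 J

0.9801 J


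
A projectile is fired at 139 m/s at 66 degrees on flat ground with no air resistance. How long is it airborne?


T = 2*v0*sin(theta)/g = 2*139*sin(66°)/9.81 = 25.89 s

25.89 s


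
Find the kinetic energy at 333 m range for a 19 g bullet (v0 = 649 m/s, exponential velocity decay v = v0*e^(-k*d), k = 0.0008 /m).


v = v0*exp(-k*d) = 649*exp(-0.0008*333) = 497.22 m/s
E = 0.5*m*v^2 = 0.5*0.019*497.22^2 = 2349 J

2349 J


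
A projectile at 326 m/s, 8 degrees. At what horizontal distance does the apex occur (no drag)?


R = v0^2*sin(2*theta)/g = 326^2*sin(2*8°)/9.81 = 2986.1 m
apex_dist = R/2 = 2986.1/2 = 1493 m

1493 m


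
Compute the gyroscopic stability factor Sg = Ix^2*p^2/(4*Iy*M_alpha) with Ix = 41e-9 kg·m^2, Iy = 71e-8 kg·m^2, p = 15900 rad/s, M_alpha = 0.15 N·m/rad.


Sg = Ix^2 * p^2 / (4 * Iy * M_alpha) = (41e-9)^2 * 15900^2 / (4 * 71e-8 * 0.15) = 0.9976

0.9976


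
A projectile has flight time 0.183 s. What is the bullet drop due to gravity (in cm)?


drop = 0.5*g*t^2 = 0.5*9.81*0.183^2 = 0.164264 m ≈ 16.43 cm

16.43 cm


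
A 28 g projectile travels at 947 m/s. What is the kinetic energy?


E = 0.5*m*v^2 = 0.5*0.028*947^2 = 12555 J

12555 J


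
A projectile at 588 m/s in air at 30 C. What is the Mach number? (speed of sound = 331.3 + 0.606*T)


a = 331.3 + 0.606*(30) = 349.48 m/s
M = v/a = 588/349.48 = 1.682

1.682


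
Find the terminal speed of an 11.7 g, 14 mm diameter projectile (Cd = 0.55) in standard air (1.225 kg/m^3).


A = pi*(d/2)^2 = pi*(14/2000)^2 = 1.53938e-04 m^2
vt = sqrt(2mg/(Cd*rho*A)) = sqrt(2*0.0117*9.81/(0.55 * 1.225 * 1.53938e-04)) = 47.05 m/s

47.05 m/s


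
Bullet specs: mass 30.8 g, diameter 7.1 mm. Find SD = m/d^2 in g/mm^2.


SD = m/d^2 = 30.8/7.1^2 = 0.611 g/mm^2

0.611 g/mm^2


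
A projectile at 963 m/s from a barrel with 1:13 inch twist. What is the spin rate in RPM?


twist_m = 13*0.0254 = 0.3302 m
spin = v/twist = 963/0.3302 = 2916.414 rev/s
RPM = spin*60 = 2916.414*60 ≈ 174985 RPM

174985 RPM


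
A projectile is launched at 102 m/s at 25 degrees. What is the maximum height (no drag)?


H = (v0*sin(theta))^2 / (2g) = (102*sin(25°))^2 / (2*9.81) = 94.71 m

94.71 m


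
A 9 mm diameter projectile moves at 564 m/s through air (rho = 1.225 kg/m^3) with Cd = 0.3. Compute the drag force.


A = pi*(d/2)^2 = pi*(9/2000)^2 = 6.36173e-05 m^2
Fd = 0.5*Cd*rho*A*v^2 = 0.5*0.3*1.225*6.36173e-05*564^2 = 3.718 N

3.718 N


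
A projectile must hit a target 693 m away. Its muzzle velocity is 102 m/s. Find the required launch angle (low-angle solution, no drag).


sin(2*theta) = R*g/v0^2 = 693*9.81/102^2 = 0.653434, theta = arcsin(0.653434)/2 = 20.4°

20.4 degrees


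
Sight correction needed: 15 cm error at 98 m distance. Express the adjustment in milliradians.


1 mrad subtends 1 cm per 10 m of range, so adj = error_cm / (dist_m / 10) = 15 / (98/10) = 1.531 mrad

1.531 mrad


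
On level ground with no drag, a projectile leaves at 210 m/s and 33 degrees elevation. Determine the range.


R = v0^2 * sin(2*theta) / g = 210^2 * sin(2*33°) / 9.81 = 4107 m

4107 m


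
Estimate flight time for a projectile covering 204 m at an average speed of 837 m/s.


t = d/v = 204/837 = 0.2437 s

0.2437 s


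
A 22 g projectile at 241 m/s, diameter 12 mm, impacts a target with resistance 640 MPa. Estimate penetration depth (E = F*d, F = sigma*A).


A = pi*(d/2)^2 = pi*(12/2)^2 = 113.097 mm^2
E = 0.5*m*v^2 = 0.5*0.022*241^2 = 638.891 J
depth = E/(sigma*A) = 638.891 J / (640 MPa * 113.097 mm^2) = 638.891/(640 * 113.097) m = 0.00882662 m ≈ 8.827 mm

8.827 mm


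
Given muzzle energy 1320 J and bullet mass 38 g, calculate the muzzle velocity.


v = sqrt(2*E/m) = sqrt(2*1320/0.038) = 263.6 m/s

263.6 m/s


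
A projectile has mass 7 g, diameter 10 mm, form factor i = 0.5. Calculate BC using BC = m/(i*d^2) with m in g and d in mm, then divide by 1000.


BC = m/(i*d^2*1000) = 7/(0.5 * 10^2 * 1000) = 0.00014

0.00014


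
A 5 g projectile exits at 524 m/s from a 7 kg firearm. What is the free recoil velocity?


v_recoil = m_p * v_p / m_gun = 0.005 * 524 / 7 = 0.3743 m/s

0.3743 m/s


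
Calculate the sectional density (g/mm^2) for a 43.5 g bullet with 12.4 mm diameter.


SD = m/d^2 = 43.5/12.4^2 = 0.2829 g/mm^2

0.2829 g/mm^2


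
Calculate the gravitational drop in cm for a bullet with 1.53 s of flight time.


drop = 0.5*g*t^2 = 0.5*9.81*1.53^2 = 11.4821 m ≈ 1148 cm

1148 cm


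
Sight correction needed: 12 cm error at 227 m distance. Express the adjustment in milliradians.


1 mrad subtends 1 cm per 10 m of range, so adj = error_cm / (dist_m / 10) = 12 / (227/10) = 0.5286 mrad

0.5286 mrad


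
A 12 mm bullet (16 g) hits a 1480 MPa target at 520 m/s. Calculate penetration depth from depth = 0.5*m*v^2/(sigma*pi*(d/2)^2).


A = pi*(d/2)^2 = pi*(12/2)^2 = 113.097 mm^2
E = 0.5*m*v^2 = 0.5*0.016*520^2 = 2163.2 J
depth = E/(sigma*A) = 2163.2 J / (1480 MPa * 113.097 mm^2) = 2163.2/(1480 * 113.097) m = 0.0129236 m ≈ 12.92 mm

12.92 mm


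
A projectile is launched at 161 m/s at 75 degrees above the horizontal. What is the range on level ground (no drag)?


R = v0^2 * sin(2*theta) / g = 161^2 * sin(2*75°) / 9.81 = 1321 m

1321 m


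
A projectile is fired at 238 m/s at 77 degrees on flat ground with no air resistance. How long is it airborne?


T = 2*v0*sin(theta)/g = 2*238*sin(77°)/9.81 = 47.28 s

47.28 s


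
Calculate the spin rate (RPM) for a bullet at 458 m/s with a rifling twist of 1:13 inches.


twist_m = 13*0.0254 = 0.3302 m
spin = v/twist = 458/0.3302 = 1387.038 rev/s
RPM = spin*60 = 1387.038*60 ≈ 83222 RPM

83222 RPM


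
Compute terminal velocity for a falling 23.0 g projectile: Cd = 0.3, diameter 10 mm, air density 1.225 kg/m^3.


A = pi*(d/2)^2 = pi*(10/2000)^2 = 7.85398e-05 m^2
vt = sqrt(2mg/(Cd*rho*A)) = sqrt(2*0.023*9.81/(0.3 * 1.225 * 7.85398e-05)) = 125 m/s

125 m/s


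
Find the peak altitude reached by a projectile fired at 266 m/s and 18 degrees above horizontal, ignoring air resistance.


H = (v0*sin(theta))^2 / (2g) = (266*sin(18°))^2 / (2*9.81) = 344.4 m

344.4 m


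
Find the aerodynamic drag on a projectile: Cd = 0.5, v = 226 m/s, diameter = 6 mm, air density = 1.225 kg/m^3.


A = pi*(d/2)^2 = pi*(6/2000)^2 = 2.82743e-05 m^2
Fd = 0.5*Cd*rho*A*v^2 = 0.5*0.5*1.225*2.82743e-05*226^2 = 0.4423 N

0.4423 N


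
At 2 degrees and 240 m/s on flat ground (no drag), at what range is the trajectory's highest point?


R = v0^2*sin(2*theta)/g = 240^2*sin(2*2°)/9.81 = 409.579 m
apex_dist = R/2 = 409.579/2 = 204.8 m

204.8 m


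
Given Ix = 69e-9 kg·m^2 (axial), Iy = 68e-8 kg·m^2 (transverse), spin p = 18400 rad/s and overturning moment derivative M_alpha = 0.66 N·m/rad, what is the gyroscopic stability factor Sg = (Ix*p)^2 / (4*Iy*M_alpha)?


Sg = Ix^2 * p^2 / (4 * Iy * M_alpha) = (69e-9)^2 * 18400^2 / (4 * 68e-8 * 0.66) = 0.8979

0.8979


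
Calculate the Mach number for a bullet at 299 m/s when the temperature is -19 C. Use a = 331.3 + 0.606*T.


a = 331.3 + 0.606*(-19) = 319.786 m/s
M = v/a = 299/319.786 = 0.935

0.935


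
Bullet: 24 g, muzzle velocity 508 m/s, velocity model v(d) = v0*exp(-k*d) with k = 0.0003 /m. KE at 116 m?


v = v0*exp(-k*d) = 508*exp(-0.0003*116) = 490.626 m/s
E = 0.5*m*v^2 = 0.5*0.024*490.626^2 = 2889 J

2889 J


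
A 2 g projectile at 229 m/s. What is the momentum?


p = m*v = 0.002*229 = 0.458 kg·m/s

0.458 kg·m/s


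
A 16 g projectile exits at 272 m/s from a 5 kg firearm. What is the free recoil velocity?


v_recoil = m_p * v_p / m_gun = 0.016 * 272 / 5 = 0.8704 m/s

0.8704 m/s


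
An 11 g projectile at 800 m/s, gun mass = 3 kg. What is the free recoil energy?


v_r = m_p*v_p/m_gun = 0.011*800/3 = 2.93333 m/s, E_r = 0.5*m_gun*v_r^2 = 0.5*3*2.93333^2 = 12.91 J

12.91 J


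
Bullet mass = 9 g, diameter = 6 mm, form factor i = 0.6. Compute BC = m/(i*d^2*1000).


BC = m/(i*d^2*1000) = 9/(0.6 * 6^2 * 1000) = 0.0004167

0.0004167


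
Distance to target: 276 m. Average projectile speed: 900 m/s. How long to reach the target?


t = d/v = 276/900 = 0.3067 s

0.3067 s


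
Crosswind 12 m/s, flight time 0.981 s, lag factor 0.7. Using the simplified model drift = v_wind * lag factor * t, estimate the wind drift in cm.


drift = v_wind * lag * t = 12 * 0.7 * 0.981 = 8.2404 m ≈ 824 cm

824 cm


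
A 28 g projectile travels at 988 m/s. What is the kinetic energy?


E = 0.5*m*v^2 = 0.5*0.028*988^2 = 13666 J

13666 J


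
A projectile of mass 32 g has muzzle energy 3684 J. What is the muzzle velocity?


v = sqrt(2*E/m) = sqrt(2*3684/0.032) = 479.8 m/s

479.8 m/s


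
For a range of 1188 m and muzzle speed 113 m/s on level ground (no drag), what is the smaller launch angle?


sin(2*theta) = R*g/v0^2 = 1188*9.81/113^2 = 0.912701, theta = arcsin(0.912701)/2 = 32.94°

32.94 degrees


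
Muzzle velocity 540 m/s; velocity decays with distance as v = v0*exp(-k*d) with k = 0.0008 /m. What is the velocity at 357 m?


v = v0*exp(-k*d) = 540*exp(-0.0008*357) = 405.8 m/s

405.8 m/s


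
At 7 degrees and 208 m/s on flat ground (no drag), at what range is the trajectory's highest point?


R = v0^2*sin(2*theta)/g = 208^2*sin(2*7°)/9.81 = 1066.92 m
apex_dist = R/2 = 1066.92/2 = 533.5 m

533.5 m


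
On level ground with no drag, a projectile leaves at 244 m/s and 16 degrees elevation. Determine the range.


R = v0^2 * sin(2*theta) / g = 244^2 * sin(2*16°) / 9.81 = 3216 m

3216 m


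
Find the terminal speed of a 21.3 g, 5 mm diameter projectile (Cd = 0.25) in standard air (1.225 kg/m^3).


A = pi*(d/2)^2 = pi*(5/2000)^2 = 1.96350e-05 m^2
vt = sqrt(2mg/(Cd*rho*A)) = sqrt(2*0.0213*9.81/(0.25 * 1.225 * 1.96350e-05)) = 263.6 m/s

263.6 m/s


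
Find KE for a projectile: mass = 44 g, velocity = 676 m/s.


E = 0.5*m*v^2 = 0.5*0.044*676^2 = 10053 J

10053 J


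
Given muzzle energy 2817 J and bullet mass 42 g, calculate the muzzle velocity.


v = sqrt(2*E/m) = sqrt(2*2817/0.042) = 366.3 m/s

366.3 m/s


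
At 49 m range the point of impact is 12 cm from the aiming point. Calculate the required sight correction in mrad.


1 mrad subtends 1 cm per 10 m of range, so adj = error_cm / (dist_m / 10) = 12 / (49/10) = 2.449 mrad

2.449 mrad


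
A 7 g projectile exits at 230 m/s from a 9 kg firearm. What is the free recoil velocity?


v_recoil = m_p * v_p / m_gun = 0.007 * 230 / 9 = 0.1789 m/s

0.1789 m/s


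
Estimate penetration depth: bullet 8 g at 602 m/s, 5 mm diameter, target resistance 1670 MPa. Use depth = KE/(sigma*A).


A = pi*(d/2)^2 = pi*(5/2)^2 = 19.635 mm^2
E = 0.5*m*v^2 = 0.5*0.008*602^2 = 1449.62 J
depth = E/(sigma*A) = 1449.62 J / (1670 MPa * 19.635 mm^2) = 1449.62/(1670 * 19.635) m = 0.0442086 m ≈ 44.21 mm

44.21 mm


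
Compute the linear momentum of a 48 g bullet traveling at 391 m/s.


p = m*v = 0.048*391 = 18.77 kg·m/s

18.77 kg·m/s


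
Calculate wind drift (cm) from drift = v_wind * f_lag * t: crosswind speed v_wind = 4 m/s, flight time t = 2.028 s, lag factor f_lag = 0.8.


drift = v_wind * lag * t = 4 * 0.8 * 2.028 = 6.4896 m ≈ 649 cm

649 cm


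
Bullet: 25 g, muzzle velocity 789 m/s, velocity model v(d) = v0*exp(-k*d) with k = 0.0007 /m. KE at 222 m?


v = v0*exp(-k*d) = 789*exp(-0.0007*222) = 675.441 m/s
E = 0.5*m*v^2 = 0.5*0.025*675.441^2 = 5703 J

5703 J


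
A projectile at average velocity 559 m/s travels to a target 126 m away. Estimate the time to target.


t = d/v = 126/559 = 0.2254 s

0.2254 s


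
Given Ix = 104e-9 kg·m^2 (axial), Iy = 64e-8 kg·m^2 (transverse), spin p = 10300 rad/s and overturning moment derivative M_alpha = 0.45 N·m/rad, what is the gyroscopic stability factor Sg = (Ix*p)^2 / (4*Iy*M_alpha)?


Sg = Ix^2 * p^2 / (4 * Iy * M_alpha) = (104e-9)^2 * 10300^2 / (4 * 64e-8 * 0.45) = 0.9961

0.9961
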